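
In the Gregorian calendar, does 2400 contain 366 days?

Yes

2400 is a leap year (divisible by 400).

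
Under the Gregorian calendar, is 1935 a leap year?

1935 is not a leap year.

No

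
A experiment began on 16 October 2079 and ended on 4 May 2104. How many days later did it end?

From October 16, 2079 to October 16, 2103: 24 years, of which 5 contain a Feb 29 — 19×365 + 5×366 = 8765 days.
(2100 is not a leap year (divisible by 100 but not 400).)
October 2103: 31 − 16 = 15 days remain.
Then November (30), December (31), January (31), February 2104 (29), March (31), April (30): 30 + 31 + 31 + 29 + 31 + 30 = 182 days.
May 1–4, 2104: 4 days.
Residual: 201 days.
Total: 8966 days.

8966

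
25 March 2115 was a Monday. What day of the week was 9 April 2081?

Wednesday

Count forward from the earlier date (April 9, 2081) to the later (March 25, 2115):
From April 9, 2081 to April 9, 2114: 33 years, of which 7 contain a Feb 29 — 26×365 + 7×366 = 12052 days.
(2100 is not a leap year (divisible by 100 but not 400).)
April 2114: 30 − 9 = 21 days remain.
Then 10 full months totalling 304 days.
March 1–25, 2115: 25 days.
Residual: 350 days.
Total: 12402 days.
12402 mod 7 = 5, so 5 days before Monday is Wednesday.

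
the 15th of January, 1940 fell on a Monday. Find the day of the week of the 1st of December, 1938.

Count forward from the earlier date (December 1, 1938) to the later (January 15, 1940):
December 1938: 31 − 1 = 30 days remain.
Then 12 full months totalling 365 days.
January 1–15, 1940: 15 days.
Total: 30 + 365 + 15 = 410 days.
410 mod 7 = 4, so 4 days before Monday is Thursday.

Thursday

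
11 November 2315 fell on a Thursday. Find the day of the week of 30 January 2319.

Thursday

Day-of-year of November 11, 2315: 315.
Day-of-year of January 30, 2319: 30.
2315 has 365 days, so 365 − 315 = 50 days remain in 2315.
Full years: 2316: 366; 2317: 365; 2318: 365. Sum = 1096.
Total: 50 + 1096 + 30 = 1176 days.
1176 is a multiple of 7, so 30 January 2319 falls on the same weekday: Thursday.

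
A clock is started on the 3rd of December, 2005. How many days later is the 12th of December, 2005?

Within December 2005: 12 − 3 = 9 days.

9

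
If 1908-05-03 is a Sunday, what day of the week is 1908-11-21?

Saturday

May 1908: 31 − 3 = 28 days remain.
Then June (30), July (31), August (31), September (30), October (31): 30 + 31 + 31 + 30 + 31 = 153 days.
November 1–21, 1908: 21 days.
Total: 28 + 153 + 21 = 202 days.
202 mod 7 = 6, so 6 days after Sunday is Saturday.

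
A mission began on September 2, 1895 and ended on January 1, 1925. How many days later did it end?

Day-of-year of September 2, 1895: 245.
Day-of-year of January 1, 1925: 1.
1895 has 365 days, so 365 − 245 = 120 days remain in 1895.
Full years 1896–1924: 22 common + 7 leap = 22×365 + 7×366 = 10592 days.
Total: 120 + 10592 + 1 = 10713 days.

10713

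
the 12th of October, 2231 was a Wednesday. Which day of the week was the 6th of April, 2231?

Wednesday

Count forward from the earlier date (April 6, 2231) to the later (October 12, 2231):
April 2231: 30 − 6 = 24 days remain.
Then May (31), June (30), July (31), August (31), September (30): 31 + 30 + 31 + 31 + 30 = 153 days.
October 1–12, 2231: 12 days.
Total: 24 + 153 + 12 = 189 days.
189 is a multiple of 7, so the 6th of April, 2231 falls on the same weekday: Wednesday.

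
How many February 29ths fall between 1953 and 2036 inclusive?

Years divisible by 4: 1956, 1960, …, 2036 — 21 in all.
2000 is divisible by 400, so still leap.
No century exceptions apply. Count: 21.

21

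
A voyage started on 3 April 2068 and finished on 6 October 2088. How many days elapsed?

From April 3, 2068 to April 3, 2088: 20 years, of which 5 contain a Feb 29 — 15×365 + 5×366 = 7305 days.
April 2088: 30 − 3 = 27 days remain.
Then May (31), June (30), July (31), August (31), September (30): 31 + 30 + 31 + 31 + 30 = 153 days.
October 1–6, 2088: 6 days.
Residual: 186 days.
Total: 7491 days.

7491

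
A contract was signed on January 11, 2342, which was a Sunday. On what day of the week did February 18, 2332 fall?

Count forward from the earlier date (February 18, 2332) to the later (January 11, 2342):
Day-of-year of February 18, 2332: 49.
Day-of-year of January 11, 2342: 11.
2332 has 366 days, so 366 − 49 = 317 days remain in 2332.
Full years 2333–2341: 7 common + 2 leap = 7×365 + 2×366 = 3287 days.
Total: 317 + 3287 + 11 = 3615 days.
3615 mod 7 = 3, so 3 days before Sunday is Thursday.

Thursday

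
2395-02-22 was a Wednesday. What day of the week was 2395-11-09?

Thursday

February 2395: 28 − 22 = 6 days remain (2395 is not a leap year, so February has 28 days).
Then March (31), April (30), May (31), June (30), July (31), August (31), September (30), October (31): 31 + 30 + 31 + 30 + 31 + 31 + 30 + 31 = 245 days.
November 1–9, 2395: 9 days.
Total: 6 + 245 + 9 = 260 days.
260 mod 7 = 1, so 1 day after Wednesday is Thursday.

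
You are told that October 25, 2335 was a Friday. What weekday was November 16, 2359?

From October 25, 2335 to October 25, 2359: 24 years, of which 6 contain a Feb 29 — 18×365 + 6×366 = 8766 days.
October 2359: 31 − 25 = 6 days remain.
November 1–16, 2359: 16 days.
Residual: 22 days.
Total: 8788 days.
8788 mod 7 = 3, so 3 days after Friday is Monday.

Monday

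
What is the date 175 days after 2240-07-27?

2241-01-18

Count 175 days after July 27, 2240:
July 2240: 31 − 27 = 4 days remain.
Then August (31), September (30), October (31), November (30), December (31): 31 + 30 + 31 + 30 + 31 = 153 days.
January 1–18, 2241: 18 days.
Total: 4 + 153 + 18 = 175 days.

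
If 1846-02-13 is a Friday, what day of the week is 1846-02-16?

Within February 1846: 16 − 13 = 3 days.
3 mod 7 = 3, so 3 days after Friday is Monday.

Monday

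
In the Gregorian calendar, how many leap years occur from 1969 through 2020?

13

Years divisible by 4: 1972, 1976, …, 2020 — 13 in all.
2000 is divisible by 400, so still leap.
No century exceptions apply. Count: 13.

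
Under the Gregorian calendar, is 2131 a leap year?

No

2131 is not a leap year.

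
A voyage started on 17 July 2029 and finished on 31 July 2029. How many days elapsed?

Within July 2029: 31 − 17 = 14 days.

14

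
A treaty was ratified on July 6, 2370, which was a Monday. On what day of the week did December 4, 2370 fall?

July 2370: 31 − 6 = 25 days remain.
Then August (31), September (30), October (31), November (30): 31 + 30 + 31 + 30 = 122 days.
December 1–4, 2370: 4 days.
Total: 25 + 122 + 4 = 151 days.
151 mod 7 = 4, so 4 days after Monday is Friday.

Friday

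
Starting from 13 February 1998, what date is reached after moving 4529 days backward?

20 September 1985

Count 4529 days before February 13, 1998:
From September 20, 1985 to September 20, 1997: 12 years, of which 3 contain a Feb 29 — 9×365 + 3×366 = 4383 days.
September 1997: 30 − 20 = 10 days remain.
Then October (31), November (30), December (31), January (31): 31 + 30 + 31 + 31 = 123 days.
February 1–13, 1998: 13 days (1998 is not a leap year).
Residual: 146 days.
Total: 4529 days.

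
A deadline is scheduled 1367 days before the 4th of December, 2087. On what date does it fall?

the 7th of March, 2084

Count 1367 days before December 4, 2087:
March 7, 2084 → March 7, 2085: 365 days.
March 7, 2085 → March 7, 2086: 365 days.
March 7, 2086 → March 7, 2087: 365 days.
March 2087: 31 − 7 = 24 days remain.
Then April (30), May (31), June (30), July (31), August (31), September (30), October (31), November (30): 30 + 31 + 30 + 31 + 31 + 30 + 31 + 30 = 244 days.
December 1–4, 2087: 4 days.
Residual: 272 days.
Total: 1367 days.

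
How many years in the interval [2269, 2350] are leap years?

Years divisible by 4: 2272, 2276, …, 2348 — 20 in all.
Of these, 2300 is divisible by 100 but not 400, so not leap.
Leap years: 20 − 1 = 19.

19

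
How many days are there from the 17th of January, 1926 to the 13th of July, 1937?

Day-of-year of January 17, 1926: 17.
Day-of-year of July 13, 1937: 194.
1926 has 365 days, so 365 − 17 = 348 days remain in 1926.
Full years 1927–1936: 7 common + 3 leap = 7×365 + 3×366 = 3653 days.
Total: 348 + 3653 + 194 = 4195 days.

4195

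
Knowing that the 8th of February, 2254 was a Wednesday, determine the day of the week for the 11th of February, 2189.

Wednesday

Count forward from the earlier date (February 11, 2189) to the later (February 8, 2254):
From February 11, 2189 to February 11, 2253: 64 years, of which 15 contain a Feb 29 — 49×365 + 15×366 = 23375 days.
(2200 is not a leap year (divisible by 100 but not 400).)
February 2253: 28 − 11 = 17 days remain (2253 is not a leap year, so February has 28 days).
Then 11 full months totalling 337 days.
February 1–8, 2254: 8 days (2254 is not a leap year).
Residual: 362 days.
Total: 23737 days.
23737 is a multiple of 7, so the 11th of February, 2189 falls on the same weekday: Wednesday.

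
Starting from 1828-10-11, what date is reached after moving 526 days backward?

1827-05-04

Count 526 days before October 11, 1828:
Day-of-year of May 4, 1827: 124.
Day-of-year of October 11, 1828: 285.
1827 has 365 days, so 365 − 124 = 241 days remain in 1827.
Total: 241 + 285 = 526 days.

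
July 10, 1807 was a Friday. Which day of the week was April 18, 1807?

Saturday

Count forward from the earlier date (April 18, 1807) to the later (July 10, 1807):
April 1807: 30 − 18 = 12 days remain.
Then May (31), June (30): 31 + 30 = 61 days.
July 1–10, 1807: 10 days.
Total: 12 + 61 + 10 = 83 days.
83 mod 7 = 6, so 6 days before Friday is Saturday.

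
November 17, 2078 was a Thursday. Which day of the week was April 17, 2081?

Day-of-year of November 17, 2078: 321.
Day-of-year of April 17, 2081: 107.
2078 has 365 days, so 365 − 321 = 44 days remain in 2078.
Full years: 2079: 365; 2080: 366. Sum = 731.
Total: 44 + 731 + 107 = 882 days.
882 is a multiple of 7, so April 17, 2081 falls on the same weekday: Thursday.

Thursday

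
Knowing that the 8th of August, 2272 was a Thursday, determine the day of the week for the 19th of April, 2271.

Count forward from the earlier date (April 19, 2271) to the later (August 8, 2272):
April 2271: 30 − 19 = 11 days remain.
Then 15 full months totalling 458 days.
August 1–8, 2272: 8 days.
Total: 11 + 458 + 8 = 477 days.
477 mod 7 = 1, so 1 day before Thursday is Wednesday.

Wednesday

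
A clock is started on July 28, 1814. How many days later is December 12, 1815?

July 1814: 31 − 28 = 3 days remain.
Then 16 full months totalling 487 days.
December 1–12, 1815: 12 days.
Total: 3 + 487 + 12 = 502 days.

502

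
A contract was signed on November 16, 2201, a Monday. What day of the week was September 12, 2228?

Friday

From November 16, 2201 to November 16, 2227: 26 years, of which 6 contain a Feb 29 — 20×365 + 6×366 = 9496 days.
November 2227: 30 − 16 = 14 days remain.
Then 9 full months totalling 275 days.
September 1–12, 2228: 12 days.
Residual: 301 days.
Total: 9797 days.
9797 mod 7 = 4, so 4 days after Monday is Friday.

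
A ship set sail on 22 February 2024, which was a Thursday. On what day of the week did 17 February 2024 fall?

Count forward from the earlier date (February 17, 2024) to the later (February 22, 2024):
Within February 2024: 22 − 17 = 5 days.
5 mod 7 = 5, so 5 days before Thursday is Saturday.

Saturday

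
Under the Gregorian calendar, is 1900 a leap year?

No

1900 is not a leap year (divisible by 100 but not 400).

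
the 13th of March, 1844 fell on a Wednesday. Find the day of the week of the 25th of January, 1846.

March 1844: 31 − 13 = 18 days remain.
Then 21 full months totalling 640 days.
January 1–25, 1846: 25 days.
Total: 18 + 640 + 25 = 683 days.
683 mod 7 = 4, so 4 days after Wednesday is Sunday.

Sunday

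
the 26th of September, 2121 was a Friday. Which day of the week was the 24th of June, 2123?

September 26, 2121 → September 26, 2122: 365 days.
September 2122: 30 − 26 = 4 days remain.
Then October (31), November (30), December (31), January (31), February 2123 (28), March (31), April (30), May (31): 31 + 30 + 31 + 31 + 28 + 31 + 30 + 31 = 243 days.
June 1–24, 2123: 24 days.
Residual: 271 days.
Total: 636 days.
636 mod 7 = 6, so 6 days after Friday is Thursday.

Thursday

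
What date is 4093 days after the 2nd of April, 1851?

the 16th of June, 1862

Count 4093 days after April 2, 1851:
From April 2, 1851 to April 2, 1862: 11 years, of which 3 contain a Feb 29 — 8×365 + 3×366 = 4018 days.
April 1862: 30 − 2 = 28 days remain.
Then May (31): 31 days.
June 1–16, 1862: 16 days.
Residual: 75 days.
Total: 4093 days.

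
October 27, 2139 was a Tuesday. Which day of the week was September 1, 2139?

Tuesday

Count forward from the earlier date (September 1, 2139) to the later (October 27, 2139):
September 2139: 30 − 1 = 29 days remain.
October 1–27, 2139: 27 days.
Total: 29 + 27 = 56 days.
56 is a multiple of 7, so September 1, 2139 falls on the same weekday: Tuesday.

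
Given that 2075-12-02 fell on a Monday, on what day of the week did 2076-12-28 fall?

Monday

December 2075: 31 − 2 = 29 days remain.
Then 11 full months totalling 335 days.
December 1–28, 2076: 28 days.
Total: 29 + 335 + 28 = 392 days.
392 is a multiple of 7, so 2076-12-28 falls on the same weekday: Monday.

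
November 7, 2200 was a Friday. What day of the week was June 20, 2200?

Count forward from the earlier date (June 20, 2200) to the later (November 7, 2200):
June 2200: 30 − 20 = 10 days remain.
Then July (31), August (31), September (30), October (31): 31 + 31 + 30 + 31 = 123 days.
November 1–7, 2200: 7 days.
Total: 10 + 123 + 7 = 140 days.
140 is a multiple of 7, so June 20, 2200 falls on the same weekday: Friday.

Friday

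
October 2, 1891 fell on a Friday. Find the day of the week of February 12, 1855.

Count forward from the earlier date (February 12, 1855) to the later (October 2, 1891):
Day-of-year of February 12, 1855: 43.
Day-of-year of October 2, 1891: 275.
1855 has 365 days, so 365 − 43 = 322 days remain in 1855.
Full years 1856–1890: 26 common + 9 leap = 26×365 + 9×366 = 12784 days.
Total: 322 + 12784 + 275 = 13381 days.
13381 mod 7 = 4, so 4 days before Friday is Monday.

Monday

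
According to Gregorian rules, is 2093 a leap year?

2093 is not a leap year.

No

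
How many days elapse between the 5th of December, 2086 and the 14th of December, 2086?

9

Within December 2086: 14 − 5 = 9 days.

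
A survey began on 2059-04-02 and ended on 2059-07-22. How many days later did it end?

111

April 2059: 30 − 2 = 28 days remain.
Then May (31), June (30): 31 + 30 = 61 days.
July 1–22, 2059: 22 days.
Total: 28 + 61 + 22 = 111 days.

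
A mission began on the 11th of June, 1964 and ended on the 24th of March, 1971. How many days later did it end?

2477

June 11, 1964 → June 11, 1965: 365 days.
June 11, 1965 → June 11, 1966: 365 days.
June 11, 1966 → June 11, 1967: 365 days.
June 11, 1967 → June 11, 1968: 366 days (1968 is a leap year).
June 11, 1968 → June 11, 1969: 365 days.
June 11, 1969 → June 11, 1970: 365 days.
June 1970: 30 − 11 = 19 days remain.
Then July (31), August (31), September (30), October (31), November (30), December (31), January (31), February 1971 (28): 31 + 31 + 30 + 31 + 30 + 31 + 31 + 28 = 243 days.
March 1–24, 1971: 24 days.
Residual: 286 days.
Total: 2477 days.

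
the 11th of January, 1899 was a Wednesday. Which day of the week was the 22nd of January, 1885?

Thursday

Count forward from the earlier date (January 22, 1885) to the later (January 11, 1899):
From January 22, 1885 to January 22, 1898: 13 years, of which 3 contain a Feb 29 — 10×365 + 3×366 = 4748 days.
January 1898: 31 − 22 = 9 days remain.
Then 11 full months totalling 334 days.
January 1–11, 1899: 11 days.
Residual: 354 days.
Total: 5102 days.
5102 mod 7 = 6, so 6 days before Wednesday is Thursday.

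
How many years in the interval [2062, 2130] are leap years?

Years divisible by 4: 2064, 2068, …, 2128 — 17 in all.
Of these, 2100 is divisible by 100 but not 400, so not leap.
Leap years: 17 − 1 = 16.

16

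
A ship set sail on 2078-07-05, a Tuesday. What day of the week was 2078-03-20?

Sunday

Count forward from the earlier date (March 20, 2078) to the later (July 5, 2078):
March 2078: 31 − 20 = 11 days remain.
Then April (30), May (31), June (30): 30 + 31 + 30 = 91 days.
July 1–5, 2078: 5 days.
Total: 11 + 91 + 5 = 107 days.
107 mod 7 = 2, so 2 days before Tuesday is Sunday.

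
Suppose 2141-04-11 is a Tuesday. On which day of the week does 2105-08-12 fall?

Count forward from the earlier date (August 12, 2105) to the later (April 11, 2141):
Day-of-year of August 12, 2105: 224.
Day-of-year of April 11, 2141: 101.
2105 has 365 days, so 365 − 224 = 141 days remain in 2105.
Full years 2106–2140: 26 common + 9 leap = 26×365 + 9×366 = 12784 days.
Total: 141 + 12784 + 101 = 13026 days.
13026 mod 7 = 6, so 6 days before Tuesday is Wednesday.

Wednesday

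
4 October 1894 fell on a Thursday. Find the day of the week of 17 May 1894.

Count forward from the earlier date (May 17, 1894) to the later (October 4, 1894):
May 1894: 31 − 17 = 14 days remain.
Then June (30), July (31), August (31), September (30): 30 + 31 + 31 + 30 = 122 days.
October 1–4, 1894: 4 days.
Total: 14 + 122 + 4 = 140 days.
140 is a multiple of 7, so 17 May 1894 falls on the same weekday: Thursday.

Thursday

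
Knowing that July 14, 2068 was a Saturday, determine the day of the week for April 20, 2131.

From July 14, 2068 to July 14, 2130: 62 years, of which 14 contain a Feb 29 — 48×365 + 14×366 = 22644 days.
(2100 is not a leap year (divisible by 100 but not 400).)
July 2130: 31 − 14 = 17 days remain.
Then August (31), September (30), October (31), November (30), December (31), January (31), February 2131 (28), March (31): 31 + 30 + 31 + 30 + 31 + 31 + 28 + 31 = 243 days.
April 1–20, 2131: 20 days.
Residual: 280 days.
Total: 22924 days.
22924 mod 7 = 6, so 6 days after Saturday is Friday.

Friday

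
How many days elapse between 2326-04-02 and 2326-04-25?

Within April 2326: 25 − 2 = 23 days.

23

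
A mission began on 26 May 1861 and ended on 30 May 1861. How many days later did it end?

4

Within May 1861: 30 − 26 = 4 days.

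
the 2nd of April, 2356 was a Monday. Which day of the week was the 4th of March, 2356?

Sunday

Count forward from the earlier date (March 4, 2356) to the later (April 2, 2356):
March 2356: 31 − 4 = 27 days remain.
April 1–2, 2356: 2 days.
Total: 27 + 2 = 29 days.
29 mod 7 = 1, so 1 day before Monday is Sunday.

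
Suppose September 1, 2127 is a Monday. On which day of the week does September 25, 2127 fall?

Thursday

Within September 2127: 25 − 1 = 24 days.
24 mod 7 = 3, so 3 days after Monday is Thursday.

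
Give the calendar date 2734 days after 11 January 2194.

8 July 2201

Count 2734 days after January 11, 2194:
From January 11, 2194 to January 11, 2201: 7 years, of which 1 contains a Feb 29 — 6×365 + 1×366 = 2556 days.
(2200 is not a leap year (divisible by 100 but not 400).)
January 2201: 31 − 11 = 20 days remain.
Then February 2201 (28), March (31), April (30), May (31), June (30): 28 + 31 + 30 + 31 + 30 = 150 days.
July 1–8, 2201: 8 days.
Residual: 178 days.
Total: 2734 days.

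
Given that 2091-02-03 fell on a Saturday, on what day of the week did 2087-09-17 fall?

Count forward from the earlier date (September 17, 2087) to the later (February 3, 2091):
September 17, 2087 → September 17, 2088: 366 days (2088 is a leap year).
September 17, 2088 → September 17, 2089: 365 days.
September 17, 2089 → September 17, 2090: 365 days.
September 2090: 30 − 17 = 13 days remain.
Then October (31), November (30), December (31), January (31): 31 + 30 + 31 + 31 = 123 days.
February 1–3, 2091: 3 days (2091 is not a leap year).
Residual: 139 days.
Total: 1235 days.
1235 mod 7 = 3, so 3 days before Saturday is Wednesday.

Wednesday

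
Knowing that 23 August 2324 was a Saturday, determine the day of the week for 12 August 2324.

Tuesday

Count forward from the earlier date (August 12, 2324) to the later (August 23, 2324):
Within August 2324: 23 − 12 = 11 days.
11 mod 7 = 4, so 4 days before Saturday is Tuesday.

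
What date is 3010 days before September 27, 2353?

July 1, 2345

Count 3010 days before September 27, 2353:
From July 1, 2345 to July 1, 2353: 8 years, of which 2 contain a Feb 29 — 6×365 + 2×366 = 2922 days.
July 2353: 31 − 1 = 30 days remain.
Then August (31): 31 days.
September 1–27, 2353: 27 days.
Residual: 88 days.
Total: 3010 days.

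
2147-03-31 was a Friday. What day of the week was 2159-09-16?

Sunday

From March 31, 2147 to March 31, 2159: 12 years, of which 3 contain a Feb 29 — 9×365 + 3×366 = 4383 days.
March 2159: 31 − 31 = 0 days remain.
Then April (30), May (31), June (30), July (31), August (31): 30 + 31 + 30 + 31 + 31 = 153 days.
September 1–16, 2159: 16 days.
Residual: 169 days.
Total: 4552 days.
4552 mod 7 = 2, so 2 days after Friday is Sunday.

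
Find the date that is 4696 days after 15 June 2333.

24 April 2346

Count 4696 days after June 15, 2333:
From June 15, 2333 to June 15, 2345: 12 years, of which 3 contain a Feb 29 — 9×365 + 3×366 = 4383 days.
June 2345: 30 − 15 = 15 days remain.
Then 9 full months totalling 274 days.
April 1–24, 2346: 24 days.
Residual: 313 days.
Total: 4696 days.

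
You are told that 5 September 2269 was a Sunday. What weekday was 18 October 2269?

September 2269: 30 − 5 = 25 days remain.
October 1–18, 2269: 18 days.
Total: 25 + 18 = 43 days.
43 mod 7 = 1, so 1 day after Sunday is Monday.

Monday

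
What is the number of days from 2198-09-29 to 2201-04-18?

931

Day-of-year of September 29, 2198: 272.
Day-of-year of April 18, 2201: 108.
2198 has 365 days, so 365 − 272 = 93 days remain in 2198.
Full years: 2199: 365; 2200: 365. Sum = 730.
Total: 93 + 730 + 108 = 931 days.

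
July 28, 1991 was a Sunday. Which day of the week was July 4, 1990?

Count forward from the earlier date (July 4, 1990) to the later (July 28, 1991):
July 4, 1990 → July 4, 1991: 365 days.
Within July 1991: 28 − 4 = 24 days.
Total: 389 days.
389 mod 7 = 4, so 4 days before Sunday is Wednesday.

Wednesday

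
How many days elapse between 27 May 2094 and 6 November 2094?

163

May 2094: 31 − 27 = 4 days remain.
Then June (30), July (31), August (31), September (30), October (31): 30 + 31 + 31 + 30 + 31 = 153 days.
November 1–6, 2094: 6 days.
Total: 4 + 153 + 6 = 163 days.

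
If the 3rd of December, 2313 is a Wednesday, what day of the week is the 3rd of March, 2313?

Monday

Count forward from the earlier date (March 3, 2313) to the later (December 3, 2313):
March 2313: 31 − 3 = 28 days remain.
Then April (30), May (31), June (30), July (31), August (31), September (30), October (31), November (30): 30 + 31 + 30 + 31 + 31 + 30 + 31 + 30 = 244 days.
December 1–3, 2313: 3 days.
Total: 28 + 244 + 3 = 275 days.
275 mod 7 = 2, so 2 days before Wednesday is Monday.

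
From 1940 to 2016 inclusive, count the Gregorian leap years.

Years divisible by 4: 1940, 1944, …, 2016 — 20 in all.
2000 is divisible by 400, so still leap.
No century exceptions apply. Count: 20.

20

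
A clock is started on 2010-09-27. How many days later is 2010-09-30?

Within September 2010: 30 − 27 = 3 days.

3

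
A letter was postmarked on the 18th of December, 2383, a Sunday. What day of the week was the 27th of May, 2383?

Count forward from the earlier date (May 27, 2383) to the later (December 18, 2383):
May 2383: 31 − 27 = 4 days remain.
Then June (30), July (31), August (31), September (30), October (31), November (30): 30 + 31 + 31 + 30 + 31 + 30 = 183 days.
December 1–18, 2383: 18 days.
Total: 4 + 183 + 18 = 205 days.
205 mod 7 = 2, so 2 days before Sunday is Friday.

Friday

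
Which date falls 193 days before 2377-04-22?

2376-10-11

Count 193 days before April 22, 2377:
October 2376: 31 − 11 = 20 days remain.
Then November (30), December (31), January (31), February 2377 (28), March (31): 30 + 31 + 31 + 28 + 31 = 151 days.
April 1–22, 2377: 22 days.
Residual: 193 days.
Total: 193 days.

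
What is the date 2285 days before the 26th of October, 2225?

the 25th of July, 2219

Count 2285 days before October 26, 2225:
Day-of-year of July 25, 2219: 206.
Day-of-year of October 26, 2225: 299.
2219 has 365 days, so 365 − 206 = 159 days remain in 2219.
Full years: 2220: 366; 2221: 365; 2222: 365; 2223: 365; 2224: 366. Sum = 1827.
Total: 159 + 1827 + 299 = 2285 days.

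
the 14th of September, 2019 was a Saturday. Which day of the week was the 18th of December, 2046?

Day-of-year of September 14, 2019: 257.
Day-of-year of December 18, 2046: 352.
2019 has 365 days, so 365 − 257 = 108 days remain in 2019.
Full years 2020–2045: 19 common + 7 leap = 19×365 + 7×366 = 9497 days.
Total: 108 + 9497 + 352 = 9957 days.
9957 mod 7 = 3, so 3 days after Saturday is Tuesday.

Tuesday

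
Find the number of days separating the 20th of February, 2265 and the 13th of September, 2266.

570

Day-of-year of February 20, 2265: 51.
Day-of-year of September 13, 2266: 256.
2265 has 365 days, so 365 − 51 = 314 days remain in 2265.
Total: 314 + 256 = 570 days.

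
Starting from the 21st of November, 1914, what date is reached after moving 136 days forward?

the 6th of April, 1915

Count 136 days after November 21, 1914:
Day-of-year of November 21, 1914: 325.
Day-of-year of April 6, 1915: 96.
1914 has 365 days, so 365 − 325 = 40 days remain in 1914.
Total: 40 + 96 = 136 days.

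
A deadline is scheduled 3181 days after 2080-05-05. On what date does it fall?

2089-01-19

Count 3181 days after May 5, 2080:
From May 5, 2080 to May 5, 2088: 8 years, of which 2 contain a Feb 29 — 6×365 + 2×366 = 2922 days.
May 2088: 31 − 5 = 26 days remain.
Then June (30), July (31), August (31), September (30), October (31), November (30), December (31): 30 + 31 + 31 + 30 + 31 + 30 + 31 = 214 days.
January 1–19, 2089: 19 days.
Residual: 259 days.
Total: 3181 days.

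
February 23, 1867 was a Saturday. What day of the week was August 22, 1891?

Saturday

Day-of-year of February 23, 1867: 54.
Day-of-year of August 22, 1891: 234.
1867 has 365 days, so 365 − 54 = 311 days remain in 1867.
Full years 1868–1890: 17 common + 6 leap = 17×365 + 6×366 = 8401 days.
Total: 311 + 8401 + 234 = 8946 days.
8946 is a multiple of 7, so August 22, 1891 falls on the same weekday: Saturday.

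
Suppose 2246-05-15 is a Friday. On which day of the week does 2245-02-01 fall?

Saturday

Count forward from the earlier date (February 1, 2245) to the later (May 15, 2246):
Day-of-year of February 1, 2245: 32.
Day-of-year of May 15, 2246: 135.
2245 has 365 days, so 365 − 32 = 333 days remain in 2245.
Total: 333 + 135 = 468 days.
468 mod 7 = 6, so 6 days before Friday is Saturday.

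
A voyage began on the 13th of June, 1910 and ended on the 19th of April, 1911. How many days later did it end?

June 1910: 30 − 13 = 17 days remain.
Then 9 full months totalling 274 days.
April 1–19, 1911: 19 days.
Residual: 310 days.
Total: 310 days.

310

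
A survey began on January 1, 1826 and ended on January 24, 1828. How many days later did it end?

January 1826: 31 − 1 = 30 days remain.
Then 23 full months totalling 699 days.
January 1–24, 1828: 24 days.
Total: 30 + 699 + 24 = 753 days.

753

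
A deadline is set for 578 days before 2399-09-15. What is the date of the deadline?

2398-02-14

Count 578 days before September 15, 2399:
February 14, 2398 → February 14, 2399: 365 days.
February 2399: 28 − 14 = 14 days remain (2399 is not a leap year, so February has 28 days).
Then March (31), April (30), May (31), June (30), July (31), August (31): 31 + 30 + 31 + 30 + 31 + 31 = 184 days.
September 1–15, 2399: 15 days.
Residual: 213 days.
Total: 578 days.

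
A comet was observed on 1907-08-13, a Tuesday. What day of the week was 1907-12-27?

August 1907: 31 − 13 = 18 days remain.
Then September (30), October (31), November (30): 30 + 31 + 30 = 91 days.
December 1–27, 1907: 27 days.
Total: 18 + 91 + 27 = 136 days.
136 mod 7 = 3, so 3 days after Tuesday is Friday.

Friday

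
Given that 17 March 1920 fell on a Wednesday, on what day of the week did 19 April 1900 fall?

Count forward from the earlier date (April 19, 1900) to the later (March 17, 1920):
From April 19, 1900 to April 19, 1919: 19 years, of which 4 contain a Feb 29 — 15×365 + 4×366 = 6939 days.
April 1919: 30 − 19 = 11 days remain.
Then 10 full months totalling 305 days.
March 1–17, 1920: 17 days.
Residual: 333 days.
Total: 7272 days.
7272 mod 7 = 6, so 6 days before Wednesday is Thursday.

Thursday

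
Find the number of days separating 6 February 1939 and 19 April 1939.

72

February 1939: 28 − 6 = 22 days remain (1939 is not a leap year, so February has 28 days).
Then March (31): 31 days.
April 1–19, 1939: 19 days.
Total: 22 + 31 + 19 = 72 days.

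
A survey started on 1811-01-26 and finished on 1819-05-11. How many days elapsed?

3027

Day-of-year of January 26, 1811: 26.
Day-of-year of May 11, 1819: 131.
1811 has 365 days, so 365 − 26 = 339 days remain in 1811.
Full years 1812–1818: 5 common + 2 leap = 5×365 + 2×366 = 2557 days.
Total: 339 + 2557 + 131 = 3027 days.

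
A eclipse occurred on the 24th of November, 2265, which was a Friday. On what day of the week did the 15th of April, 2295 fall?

From November 24, 2265 to November 24, 2294: 29 years, of which 7 contain a Feb 29 — 22×365 + 7×366 = 10592 days.
November 2294: 30 − 24 = 6 days remain.
Then December (31), January (31), February 2295 (28), March (31): 31 + 31 + 28 + 31 = 121 days.
April 1–15, 2295: 15 days.
Residual: 142 days.
Total: 10734 days.
10734 mod 7 = 3, so 3 days after Friday is Monday.

Monday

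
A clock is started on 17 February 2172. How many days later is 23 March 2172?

February 2172: 29 − 17 = 12 days remain (2172 is a leap year, so February has 29 days).
March 1–23, 2172: 23 days.
Total: 12 + 23 = 35 days.

35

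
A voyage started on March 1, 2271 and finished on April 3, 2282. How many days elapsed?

4051

Day-of-year of March 1, 2271: 60.
Day-of-year of April 3, 2282: 93.
2271 has 365 days, so 365 − 60 = 305 days remain in 2271.
Full years 2272–2281: 7 common + 3 leap = 7×365 + 3×366 = 3653 days.
Total: 305 + 3653 + 93 = 4051 days.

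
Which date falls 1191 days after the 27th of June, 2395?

the 30th of September, 2398

Count 1191 days after June 27, 2395:
Day-of-year of June 27, 2395: 178.
Day-of-year of September 30, 2398: 273.
2395 has 365 days, so 365 − 178 = 187 days remain in 2395.
Full years: 2396: 366; 2397: 365. Sum = 731.
Total: 187 + 731 + 273 = 1191 days.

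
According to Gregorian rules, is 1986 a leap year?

1986 is not a leap year.

No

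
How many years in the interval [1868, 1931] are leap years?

15

Years divisible by 4: 1868, 1872, …, 1928 — 16 in all.
Of these, 1900 is divisible by 100 but not 400, so not leap.
Leap years: 16 − 1 = 15.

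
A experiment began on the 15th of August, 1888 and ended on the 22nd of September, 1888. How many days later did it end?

August 1888: 31 − 15 = 16 days remain.
September 1–22, 1888: 22 days.
Total: 16 + 22 = 38 days.

38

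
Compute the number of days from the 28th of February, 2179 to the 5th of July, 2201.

8162

Day-of-year of February 28, 2179: 59.
Day-of-year of July 5, 2201: 186.
2179 has 365 days, so 365 − 59 = 306 days remain in 2179.
Full years 2180–2200: 16 common + 5 leap = 16×365 + 5×366 = 7670 days.
Total: 306 + 7670 + 186 = 8162 days.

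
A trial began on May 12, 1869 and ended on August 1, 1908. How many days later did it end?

14325

From May 12, 1869 to May 12, 1908: 39 years, of which 9 contain a Feb 29 — 30×365 + 9×366 = 14244 days.
(1900 is not a leap year (divisible by 100 but not 400).)
May 1908: 31 − 12 = 19 days remain.
Then June (30), July (31): 30 + 31 = 61 days.
August 1, 1908: 1 day.
Residual: 81 days.
Total: 14325 days.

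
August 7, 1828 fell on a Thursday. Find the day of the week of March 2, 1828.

Count forward from the earlier date (March 2, 1828) to the later (August 7, 1828):
March 1828: 31 − 2 = 29 days remain.
Then April (30), May (31), June (30), July (31): 30 + 31 + 30 + 31 = 122 days.
August 1–7, 1828: 7 days.
Total: 29 + 122 + 7 = 158 days.
158 mod 7 = 4, so 4 days before Thursday is Sunday.

Sunday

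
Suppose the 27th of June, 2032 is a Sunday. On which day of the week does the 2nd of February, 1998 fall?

Count forward from the earlier date (February 2, 1998) to the later (June 27, 2032):
Day-of-year of February 2, 1998: 33.
Day-of-year of June 27, 2032: 179.
1998 has 365 days, so 365 − 33 = 332 days remain in 1998.
Full years 1999–2031: 25 common + 8 leap = 25×365 + 8×366 = 12053 days.
Total: 332 + 12053 + 179 = 12564 days.
12564 mod 7 = 6, so 6 days before Sunday is Monday.

Monday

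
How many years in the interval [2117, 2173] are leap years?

14

Years divisible by 4: 2120, 2124, …, 2172 — 14 in all.
No century exceptions apply. Count: 14.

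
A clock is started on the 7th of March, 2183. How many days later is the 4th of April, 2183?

March 2183: 31 − 7 = 24 days remain.
April 1–4, 2183: 4 days.
Total: 24 + 4 = 28 days.

28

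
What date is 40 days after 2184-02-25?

2184-04-05

Count 40 days after February 25, 2184:
February 2184: 29 − 25 = 4 days remain (2184 is a leap year, so February has 29 days).
Then March (31): 31 days.
April 1–5, 2184: 5 days.
Total: 4 + 31 + 5 = 40 days.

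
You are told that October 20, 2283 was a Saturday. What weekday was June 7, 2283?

Count forward from the earlier date (June 7, 2283) to the later (October 20, 2283):
June 2283: 30 − 7 = 23 days remain.
Then July (31), August (31), September (30): 31 + 31 + 30 = 92 days.
October 1–20, 2283: 20 days.
Total: 23 + 92 + 20 = 135 days.
135 mod 7 = 2, so 2 days before Saturday is Thursday.

Thursday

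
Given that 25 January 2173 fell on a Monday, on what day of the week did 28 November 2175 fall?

Tuesday

Day-of-year of January 25, 2173: 25.
Day-of-year of November 28, 2175: 332.
2173 has 365 days, so 365 − 25 = 340 days remain in 2173.
Full years: 2174: 365. Sum = 365.
Total: 340 + 365 + 332 = 1037 days.
1037 mod 7 = 1, so 1 day after Monday is Tuesday.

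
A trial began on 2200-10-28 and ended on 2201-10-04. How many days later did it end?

Day-of-year of October 28, 2200: 301.
Day-of-year of October 4, 2201: 277.
2200 has 365 days, so 365 − 301 = 64 days remain in 2200.
Total: 64 + 277 = 341 days.

341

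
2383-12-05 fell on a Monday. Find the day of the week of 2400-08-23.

Day-of-year of December 5, 2383: 339.
Day-of-year of August 23, 2400: 236.
2383 has 365 days, so 365 − 339 = 26 days remain in 2383.
Full years 2384–2399: 12 common + 4 leap = 12×365 + 4×366 = 5844 days.
Total: 26 + 5844 + 236 = 6106 days.
6106 mod 7 = 2, so 2 days after Monday is Wednesday.

Wednesday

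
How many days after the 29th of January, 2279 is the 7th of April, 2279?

January 2279: 31 − 29 = 2 days remain.
Then February 2279 (28), March (31): 28 + 31 = 59 days.
April 1–7, 2279: 7 days.
Total: 2 + 59 + 7 = 68 days.

68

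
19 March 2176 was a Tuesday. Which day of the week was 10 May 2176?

March 2176: 31 − 19 = 12 days remain.
Then April (30): 30 days.
May 1–10, 2176: 10 days.
Total: 12 + 30 + 10 = 52 days.
52 mod 7 = 3, so 3 days after Tuesday is Friday.

Friday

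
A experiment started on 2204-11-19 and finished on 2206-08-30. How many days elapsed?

November 19, 2204 → November 19, 2205: 365 days.
November 2205: 30 − 19 = 11 days remain.
Then December (31), January (31), February 2206 (28), March (31), April (30), May (31), June (30), July (31): 31 + 31 + 28 + 31 + 30 + 31 + 30 + 31 = 243 days.
August 1–30, 2206: 30 days.
Residual: 284 days.
Total: 649 days.

649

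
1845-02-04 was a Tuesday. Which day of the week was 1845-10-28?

Tuesday

February 1845: 28 − 4 = 24 days remain (1845 is not a leap year, so February has 28 days).
Then March (31), April (30), May (31), June (30), July (31), August (31), September (30): 31 + 30 + 31 + 30 + 31 + 31 + 30 = 214 days.
October 1–28, 1845: 28 days.
Total: 24 + 214 + 28 = 266 days.
266 is a multiple of 7, so 1845-10-28 falls on the same weekday: Tuesday.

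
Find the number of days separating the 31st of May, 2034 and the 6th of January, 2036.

May 2034: 31 − 31 = 0 days remain.
Then 19 full months totalling 579 days.
January 1–6, 2036: 6 days.
Total: 0 + 579 + 6 = 585 days.

585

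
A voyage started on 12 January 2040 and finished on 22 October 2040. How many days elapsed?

284

January 2040: 31 − 12 = 19 days remain.
Then February 2040 (29), March (31), April (30), May (31), June (30), July (31), August (31), September (30): 29 + 31 + 30 + 31 + 30 + 31 + 31 + 30 = 243 days.
October 1–22, 2040: 22 days.
Total: 19 + 243 + 22 = 284 days.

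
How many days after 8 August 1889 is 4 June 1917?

From August 8, 1889 to August 8, 1916: 27 years, of which 6 contain a Feb 29 — 21×365 + 6×366 = 9861 days.
(1900 is not a leap year (divisible by 100 but not 400).)
August 1916: 31 − 8 = 23 days remain.
Then 9 full months totalling 273 days.
June 1–4, 1917: 4 days.
Residual: 300 days.
Total: 10161 days.

10161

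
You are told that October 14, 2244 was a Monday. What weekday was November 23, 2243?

Thursday

Count forward from the earlier date (November 23, 2243) to the later (October 14, 2244):
November 2243: 30 − 23 = 7 days remain.
Then 10 full months totalling 305 days.
October 1–14, 2244: 14 days.
Total: 7 + 305 + 14 = 326 days.
326 mod 7 = 4, so 4 days before Monday is Thursday.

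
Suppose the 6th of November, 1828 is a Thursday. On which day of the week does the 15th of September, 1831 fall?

November 6, 1828 → November 6, 1829: 365 days.
November 6, 1829 → November 6, 1830: 365 days.
November 1830: 30 − 6 = 24 days remain.
Then 9 full months totalling 274 days.
September 1–15, 1831: 15 days.
Residual: 313 days.
Total: 1043 days.
1043 is a multiple of 7, so the 15th of September, 1831 falls on the same weekday: Thursday.

Thursday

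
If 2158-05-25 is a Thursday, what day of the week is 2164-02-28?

Day-of-year of May 25, 2158: 145.
Day-of-year of February 28, 2164: 59.
2158 has 365 days, so 365 − 145 = 220 days remain in 2158.
Full years: 2159: 365; 2160: 366; 2161: 365; 2162: 365; 2163: 365. Sum = 1826.
Total: 220 + 1826 + 59 = 2105 days.
2105 mod 7 = 5, so 5 days after Thursday is Tuesday.

Tuesday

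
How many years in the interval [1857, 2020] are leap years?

40

Years divisible by 4: 1860, 1864, …, 2020 — 41 in all.
Of these, 1900 is divisible by 100 but not 400, so not leap.
2000 is divisible by 400, so still leap.
Leap years: 41 − 1 = 40.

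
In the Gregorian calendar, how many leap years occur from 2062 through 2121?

14

Years divisible by 4: 2064, 2068, …, 2120 — 15 in all.
Of these, 2100 is divisible by 100 but not 400, so not leap.
Leap years: 15 − 1 = 14.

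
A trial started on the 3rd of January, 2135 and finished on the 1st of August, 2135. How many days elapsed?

210

January 2135: 31 − 3 = 28 days remain.
Then February 2135 (28), March (31), April (30), May (31), June (30), July (31): 28 + 31 + 30 + 31 + 30 + 31 = 181 days.
August 1, 2135: 1 day.
Total: 28 + 181 + 1 = 210 days.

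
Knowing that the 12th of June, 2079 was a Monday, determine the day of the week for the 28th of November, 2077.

Sunday

Count forward from the earlier date (November 28, 2077) to the later (June 12, 2079):
November 2077: 30 − 28 = 2 days remain.
Then 18 full months totalling 547 days.
June 1–12, 2079: 12 days.
Total: 2 + 547 + 12 = 561 days.
561 mod 7 = 1, so 1 day before Monday is Sunday.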